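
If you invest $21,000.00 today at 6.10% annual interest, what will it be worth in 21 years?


Future value formula: FV = PV × (1 + r)^t
FV = $21,000.00 × (1 + 0.061)^21
FV = $21,000.00 × 3.467553
FV = $72,818.61

FV = PV × (1 + r)^t = $72,818.61


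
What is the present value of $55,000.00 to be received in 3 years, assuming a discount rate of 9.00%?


Present value formula: PV = FV / (1 + r)^t
PV = $55,000.00 / (1 + 0.09)^3
PV = $55,000.00 / 1.295029
PV = $42,470.09

PV = FV / (1 + r)^t = $42,470.09


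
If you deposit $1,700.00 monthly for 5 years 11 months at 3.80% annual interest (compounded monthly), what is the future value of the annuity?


Future value of an ordinary annuity: FV = PMT × ((1 + r)^n − 1) / r
Monthly rate r = 0.038/12 ≈ 0.00316667, n = 71
FV = $1,700.00 × ((1 + 0.038/12)^71 − 1) / (0.038/12)
FV = $1,700.00 × 79.474514
FV = $135,106.67

FV = PMT × ((1+r)^n - 1)/r = $135,106.67


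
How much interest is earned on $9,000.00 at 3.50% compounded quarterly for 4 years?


Compound interest earned = final amount − principal.
A = P(1 + r/n)^(nt) = $9,000.00 × (1 + 0.035/4)^(4 × 4) = $10,346.16
Interest = A − P = $10,346.16 − $9,000.00 = $1,346.16

Interest = A - P = $1,346.16


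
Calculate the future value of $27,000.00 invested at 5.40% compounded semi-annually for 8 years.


Compound interest formula: A = P(1 + r/n)^(nt)
A = $27,000.00 × (1 + 0.054/2)^(2 × 8)
Growth factor: (1 + 0.054/2)^16 = 1.5315356
A = $27,000.00 × 1.5315356
A = $41,351.46

A = P(1 + r/n)^(nt) = $41,351.46


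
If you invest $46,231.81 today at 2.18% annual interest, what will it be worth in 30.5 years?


Future value formula: FV = PV × (1 + r)^t
FV = $46,231.81 × (1 + 0.0218)^30.5
FV = $46,231.81 × 1.93045597
FV = $89,248.47

FV = PV × (1 + r)^t = $89,248.47


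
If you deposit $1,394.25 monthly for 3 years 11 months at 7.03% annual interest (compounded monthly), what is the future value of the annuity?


Future value of an ordinary annuity: FV = PMT × ((1 + r)^n − 1) / r
Monthly rate r = 0.0703/12 ≈ 0.00585833, n = 47
FV = $1,394.25 × ((1 + 0.0703/12)^47 − 1) / (0.0703/12)
FV = $1,394.25 × 53.927104
FV = $75,187.86

FV = PMT × ((1+r)^n - 1)/r = $75,187.86


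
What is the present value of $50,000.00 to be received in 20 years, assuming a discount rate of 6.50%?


Present value formula: PV = FV / (1 + r)^t
PV = $50,000.00 / (1 + 0.065)^20
PV = $50,000.00 / 3.523645
PV = $14,189.85

PV = FV / (1 + r)^t = $14,189.85


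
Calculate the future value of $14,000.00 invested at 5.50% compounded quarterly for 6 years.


Compound interest formula: A = P(1 + r/n)^(nt)
A = $14,000.00 × (1 + 0.055/4)^(4 × 6)
Growth factor: (1 + 0.055/4)^24 = 1.3878445
A = $14,000.00 × 1.3878445
A = $19,429.82

A = P(1 + r/n)^(nt) = $19,429.82


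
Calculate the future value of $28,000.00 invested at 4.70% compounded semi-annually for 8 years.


Compound interest formula: A = P(1 + r/n)^(nt)
A = $28,000.00 × (1 + 0.047/2)^(2 × 8)
Growth factor: (1 + 0.047/2)^16 = 1.4501254
A = $28,000.00 × 1.4501254
A = $40,603.51

A = P(1 + r/n)^(nt) = $40,603.51


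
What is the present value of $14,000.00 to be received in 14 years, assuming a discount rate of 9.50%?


Present value formula: PV = FV / (1 + r)^t
PV = $14,000.00 / (1 + 0.095)^14
PV = $14,000.00 / 3.562851
PV = $3,929.44

PV = FV / (1 + r)^t = $3,929.44


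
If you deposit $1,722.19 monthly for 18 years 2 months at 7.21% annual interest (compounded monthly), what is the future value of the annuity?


Future value of an ordinary annuity: FV = PMT × ((1 + r)^n − 1) / r
Monthly rate r = 0.0721/12 ≈ 0.00600833, n = 218
FV = $1,722.19 × ((1 + 0.0721/12)^218 − 1) / (0.0721/12)
FV = $1,722.19 × 447.877963
FV = $771,330.95

FV = PMT × ((1+r)^n - 1)/r = $771,330.95


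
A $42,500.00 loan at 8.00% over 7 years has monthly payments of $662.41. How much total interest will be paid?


Total paid over the life of the loan = PMT × n.
Total paid = $662.41 × 84 = $55,642.44
Total interest = total paid − principal = $55,642.44 − $42,500.00 = $13,142.44

Total interest = (PMT × n) - PV = $13,142.44


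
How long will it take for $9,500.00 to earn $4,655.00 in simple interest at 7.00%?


Rearrange the simple interest formula for t:
I = P × r × t  ⇒  t = I / (P × r)
t = $4,655.00 / ($9,500.00 × 0.07)
t = 7

t = I/(P×r) = 7 years


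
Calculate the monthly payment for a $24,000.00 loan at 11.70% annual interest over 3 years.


Loan payment formula: PMT = PV × r / (1 − (1 + r)^(−n))
Monthly rate r = 0.117/12 = 0.00975, n = 36 months
Denominator: 1 − (1 + 0.117/12)^(−36) = 0.294818
PMT = $24,000.00 × (0.117/12) / 0.294818
PMT = $793.71 per month

PMT = PV × r / (1-(1+r)^(-n)) = $793.71/month


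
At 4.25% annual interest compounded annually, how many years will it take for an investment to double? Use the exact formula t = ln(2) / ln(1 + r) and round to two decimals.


Doubling condition: (1 + r)^t = 2
Take ln of both sides: t × ln(1 + r) = ln(2)
t = ln(2) / ln(1 + r)
t = 0.693147 / 0.041622
t = 16.65

t = ln(2) / ln(1 + r) = 16.65 years


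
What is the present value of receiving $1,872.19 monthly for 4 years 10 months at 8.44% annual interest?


Present value of an ordinary annuity: PV = PMT × (1 − (1 + r)^(−n)) / r
Monthly rate r = 0.0844/12 ≈ 0.00703333, n = 58
PV = $1,872.19 × (1 − (1 + 0.0844/12)^(−58)) / (0.0844/12)
PV = $1,872.19 × 47.491925
PV = $88,913.91

PV = PMT × (1-(1+r)^(-n))/r = $88,913.91


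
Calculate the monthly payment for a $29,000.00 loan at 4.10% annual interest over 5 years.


Loan payment formula: PMT = PV × r / (1 − (1 + r)^(−n))
Monthly rate r = 0.041/12 ≈ 0.00341667, n = 60 months
Denominator: 1 − (1 + 0.041/12)^(−60) = 0.185068
PMT = $29,000.00 × (0.041/12) / 0.185068
PMT = $535.39 per month

PMT = PV × r / (1-(1+r)^(-n)) = $535.39/month


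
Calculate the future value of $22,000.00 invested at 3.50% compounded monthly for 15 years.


Compound interest formula: A = P(1 + r/n)^(nt)
A = $22,000.00 × (1 + 0.035/12)^(12 × 15)
Growth factor: (1 + 0.035/12)^180 = 1.6891676
A = $22,000.00 × 1.6891676
A = $37,161.69

A = P(1 + r/n)^(nt) = $37,161.69


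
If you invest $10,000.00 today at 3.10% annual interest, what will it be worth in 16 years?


Future value formula: FV = PV × (1 + r)^t
FV = $10,000.00 × (1 + 0.031)^16
FV = $10,000.00 × 1.629816
FV = $16,298.16

FV = PV × (1 + r)^t = $16,298.16


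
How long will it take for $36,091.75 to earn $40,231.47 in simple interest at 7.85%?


Rearrange the simple interest formula for t:
I = P × r × t  ⇒  t = I / (P × r)
t = $40,231.47 / ($36,091.75 × 0.0785)
t = 14.2

t = I/(P×r) = 14.2 years


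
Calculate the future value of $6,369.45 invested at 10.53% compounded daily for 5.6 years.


Compound interest formula: A = P(1 + r/n)^(nt)
A = $6,369.45 × (1 + 0.1053/365)^(365 × 5.6)
Growth factor: (1 + 0.1053/365)^2044 = 1.803258
A = $6,369.45 × 1.803258
A = $11,485.76

A = P(1 + r/n)^(nt) = $11,485.76


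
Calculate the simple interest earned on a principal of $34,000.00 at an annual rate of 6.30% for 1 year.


Simple interest formula: I = P × r × t
I = $34,000.00 × 0.063 × 1
I = $2,142.00

I = P × r × t = $2,142.00


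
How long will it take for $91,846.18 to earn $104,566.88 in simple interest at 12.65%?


Rearrange the simple interest formula for t:
I = P × r × t  ⇒  t = I / (P × r)
t = $104,566.88 / ($91,846.18 × 0.1265)
t = 9

t = I/(P×r) = 9 years


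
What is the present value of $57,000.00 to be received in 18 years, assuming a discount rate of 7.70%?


Present value formula: PV = FV / (1 + r)^t
PV = $57,000.00 / (1 + 0.077)^18
PV = $57,000.00 / 3.800867
PV = $14,996.58

PV = FV / (1 + r)^t = $14,996.58


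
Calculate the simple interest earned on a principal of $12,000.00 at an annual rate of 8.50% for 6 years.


Simple interest formula: I = P × r × t
I = $12,000.00 × 0.085 × 6
I = $6,120.00

I = P × r × t = $6,120.00


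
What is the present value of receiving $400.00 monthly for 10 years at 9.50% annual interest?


Present value of an ordinary annuity: PV = PMT × (1 − (1 + r)^(−n)) / r
Monthly rate r = 0.095/12 ≈ 0.00791667, n = 120
PV = $400.00 × (1 − (1 + 0.095/12)^(−120)) / (0.095/12)
PV = $400.00 × 77.281211
PV = $30,912.48

PV = PMT × (1-(1+r)^(-n))/r = $30,912.48


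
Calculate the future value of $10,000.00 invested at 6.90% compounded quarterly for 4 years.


Compound interest formula: A = P(1 + r/n)^(nt)
A = $10,000.00 × (1 + 0.069/4)^(4 × 4)
Growth factor: (1 + 0.069/4)^16 = 1.314750
A = $10,000.00 × 1.314750
A = $13,147.50

A = P(1 + r/n)^(nt) = $13,147.50


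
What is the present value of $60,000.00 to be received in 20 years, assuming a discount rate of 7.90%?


Present value formula: PV = FV / (1 + r)^t
PV = $60,000.00 / (1 + 0.079)^20
PV = $60,000.00 / 4.575398
PV = $13,113.61

PV = FV / (1 + r)^t = $13,113.61


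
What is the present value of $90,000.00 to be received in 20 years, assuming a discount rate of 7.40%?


Present value formula: PV = FV / (1 + r)^t
PV = $90,000.00 / (1 + 0.074)^20
PV = $90,000.00 / 4.169516
PV = $21,585.24

PV = FV / (1 + r)^t = $21,585.24


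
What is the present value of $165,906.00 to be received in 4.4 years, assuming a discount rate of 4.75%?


Present value formula: PV = FV / (1 + r)^t
PV = $165,906.00 / (1 + 0.0475)^4.4
PV = $165,906.00 / 1.2265288
PV = $135,264.66

PV = FV / (1 + r)^t = $135,264.66


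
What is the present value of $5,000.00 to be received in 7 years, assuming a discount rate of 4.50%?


Present value formula: PV = FV / (1 + r)^t
PV = $5,000.00 / (1 + 0.045)^7
PV = $5,000.00 / 1.360862
PV = $3,674.14

PV = FV / (1 + r)^t = $3,674.14


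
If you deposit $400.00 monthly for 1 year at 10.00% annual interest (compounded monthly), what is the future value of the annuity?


Future value of an ordinary annuity: FV = PMT × ((1 + r)^n − 1) / r
Monthly rate r = 0.1/12 ≈ 0.00833333, n = 12
FV = $400.00 × ((1 + 0.1/12)^12 − 1) / (0.1/12)
FV = $400.00 × 12.565568
FV = $5,026.23

FV = PMT × ((1+r)^n - 1)/r = $5,026.23


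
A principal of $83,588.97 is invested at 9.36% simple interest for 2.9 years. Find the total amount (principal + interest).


Total amount formula: A = P(1 + rt) = P + P·r·t
Interest: I = P × r × t = $83,588.97 × 0.0936 × 2.9 = $22,689.39
A = P + I = $83,588.97 + $22,689.39 = $106,278.36

A = P + I = P(1 + rt) = $106,278.36


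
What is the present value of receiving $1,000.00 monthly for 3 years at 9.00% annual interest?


Present value of an ordinary annuity: PV = PMT × (1 − (1 + r)^(−n)) / r
Monthly rate r = 0.09/12 = 0.0075, n = 36
PV = $1,000.00 × (1 − (1 + 0.09/12)^(−36)) / (0.09/12)
PV = $1,000.00 × 31.4468053
PV = $31,446.81

PV = PMT × (1-(1+r)^(-n))/r = $31,446.81


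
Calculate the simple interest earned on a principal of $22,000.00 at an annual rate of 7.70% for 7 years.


Simple interest formula: I = P × r × t
I = $22,000.00 × 0.077 × 7
I = $11,858.00

I = P × r × t = $11,858.00


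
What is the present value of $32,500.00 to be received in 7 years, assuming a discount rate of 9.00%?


Present value formula: PV = FV / (1 + r)^t
PV = $32,500.00 / (1 + 0.09)^7
PV = $32,500.00 / 1.828039
PV = $17,778.61

PV = FV / (1 + r)^t = $17,778.61


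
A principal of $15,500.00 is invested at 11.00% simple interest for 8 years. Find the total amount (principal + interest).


Total amount formula: A = P(1 + rt) = P + P·r·t
Interest: I = P × r × t = $15,500.00 × 0.11 × 8 = $13,640.00
A = P + I = $15,500.00 + $13,640.00 = $29,140.00

A = P + I = P(1 + rt) = $29,140.00


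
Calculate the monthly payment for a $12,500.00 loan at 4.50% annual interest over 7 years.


Loan payment formula: PMT = PV × r / (1 − (1 + r)^(−n))
Monthly rate r = 0.045/12 = 0.00375, n = 84 months
Denominator: 1 − (1 + 0.045/12)^(−84) = 0.269781
PMT = $12,500.00 × (0.045/12) / 0.269781
PMT = $173.75 per month

PMT = PV × r / (1-(1+r)^(-n)) = $173.75/month


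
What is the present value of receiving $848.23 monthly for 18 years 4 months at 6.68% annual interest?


Present value of an ordinary annuity: PV = PMT × (1 − (1 + r)^(−n)) / r
Monthly rate r = 0.0668/12 ≈ 0.00556667, n = 220
PV = $848.23 × (1 − (1 + 0.0668/12)^(−220)) / (0.0668/12)
PV = $848.23 × 126.672704
PV = $107,447.59

PV = PMT × (1-(1+r)^(-n))/r = $107,447.59


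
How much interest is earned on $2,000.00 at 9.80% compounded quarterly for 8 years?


Compound interest earned = final amount − principal.
A = P(1 + r/n)^(nt) = $2,000.00 × (1 + 0.098/4)^(4 × 8) = $4,339.23
Interest = A − P = $4,339.23 − $2,000.00 = $2,339.23

Interest = A - P = $2,339.23


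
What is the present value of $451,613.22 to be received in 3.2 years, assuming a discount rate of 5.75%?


Present value formula: PV = FV / (1 + r)^t
PV = $451,613.22 / (1 + 0.0575)^3.2
PV = $451,613.22 / 1.19590644
PV = $377,632.57

PV = FV / (1 + r)^t = $377,632.57


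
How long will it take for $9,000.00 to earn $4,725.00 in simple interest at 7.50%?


Rearrange the simple interest formula for t:
I = P × r × t  ⇒  t = I / (P × r)
t = $4,725.00 / ($9,000.00 × 0.075)
t = 7

t = I/(P×r) = 7 years


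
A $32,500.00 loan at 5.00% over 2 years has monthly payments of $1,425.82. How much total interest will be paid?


Total paid over the life of the loan = PMT × n.
Total paid = $1,425.82 × 24 = $34,219.68
Total interest = total paid − principal = $34,219.68 − $32,500.00 = $1,719.68

Total interest = (PMT × n) - PV = $1,719.68


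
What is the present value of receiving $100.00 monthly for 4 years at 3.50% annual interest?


Present value of an ordinary annuity: PV = PMT × (1 − (1 + r)^(−n)) / r
Monthly rate r = 0.035/12 ≈ 0.00291667, n = 48
PV = $100.00 × (1 − (1 + 0.035/12)^(−48)) / (0.035/12)
PV = $100.00 × 44.730719
PV = $4,473.07

PV = PMT × (1-(1+r)^(-n))/r = $4,473.07


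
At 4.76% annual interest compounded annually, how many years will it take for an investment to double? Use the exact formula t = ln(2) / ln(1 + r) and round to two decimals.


Doubling condition: (1 + r)^t = 2
Take ln of both sides: t × ln(1 + r) = ln(2)
t = ln(2) / ln(1 + r)
t = 0.693147 / 0.046502
t = 14.91

t = ln(2) / ln(1 + r) = 14.91 years


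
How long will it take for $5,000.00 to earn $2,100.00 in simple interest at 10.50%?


Rearrange the simple interest formula for t:
I = P × r × t  ⇒  t = I / (P × r)
t = $2,100.00 / ($5,000.00 × 0.105)
t = 4

t = I/(P×r) = 4 years


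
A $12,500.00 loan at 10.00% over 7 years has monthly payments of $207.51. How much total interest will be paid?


Total paid over the life of the loan = PMT × n.
Total paid = $207.51 × 84 = $17,430.84
Total interest = total paid − principal = $17,430.84 − $12,500.00 = $4,930.84

Total interest = (PMT × n) - PV = $4,930.84


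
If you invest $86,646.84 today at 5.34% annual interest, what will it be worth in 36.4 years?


Future value formula: FV = PV × (1 + r)^t
FV = $86,646.84 × (1 + 0.0534)^36.4
FV = $86,646.84 × 6.6434953
FV = $575,637.87

FV = PV × (1 + r)^t = $575,637.87


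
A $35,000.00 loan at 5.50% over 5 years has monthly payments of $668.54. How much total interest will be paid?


Total paid over the life of the loan = PMT × n.
Total paid = $668.54 × 60 = $40,112.40
Total interest = total paid − principal = $40,112.40 − $35,000.00 = $5,112.40

Total interest = (PMT × n) - PV = $5,112.40


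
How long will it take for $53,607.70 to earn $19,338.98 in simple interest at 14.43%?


Rearrange the simple interest formula for t:
I = P × r × t  ⇒  t = I / (P × r)
t = $19,338.98 / ($53,607.70 × 0.1443)
t = 2.5

t = I/(P×r) = 2.5 years


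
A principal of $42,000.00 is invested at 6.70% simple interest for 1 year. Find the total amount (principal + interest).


Total amount formula: A = P(1 + rt) = P + P·r·t
Interest: I = P × r × t = $42,000.00 × 0.067 × 1 = $2,814.00
A = P + I = $42,000.00 + $2,814.00 = $44,814.00

A = P + I = P(1 + rt) = $44,814.00


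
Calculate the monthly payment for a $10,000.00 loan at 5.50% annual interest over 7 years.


Loan payment formula: PMT = PV × r / (1 − (1 + r)^(−n))
Monthly rate r = 0.055/12 ≈ 0.00458333, n = 84 months
Denominator: 1 − (1 + 0.055/12)^(−84) = 0.318951
PMT = $10,000.00 × (0.055/12) / 0.318951
PMT = $143.70 per month

PMT = PV × r / (1-(1+r)^(-n)) = $143.70/month


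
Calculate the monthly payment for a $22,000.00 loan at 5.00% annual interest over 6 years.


Loan payment formula: PMT = PV × r / (1 − (1 + r)^(−n))
Monthly rate r = 0.05/12 ≈ 0.00416667, n = 72 months
Denominator: 1 − (1 + 0.05/12)^(−72) = 0.258720
PMT = $22,000.00 × (0.05/12) / 0.258720
PMT = $354.31 per month

PMT = PV × r / (1-(1+r)^(-n)) = $354.31/month


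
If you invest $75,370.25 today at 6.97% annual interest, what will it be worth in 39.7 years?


Future value formula: FV = PV × (1 + r)^t
FV = $75,370.25 × (1 + 0.0697)^39.7
FV = $75,370.25 × 14.511130
FV = $1,093,707.50

FV = PV × (1 + r)^t = $1,093,707.50


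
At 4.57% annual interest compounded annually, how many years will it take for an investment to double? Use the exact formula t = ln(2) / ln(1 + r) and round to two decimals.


Doubling condition: (1 + r)^t = 2
Take ln of both sides: t × ln(1 + r) = ln(2)
t = ln(2) / ln(1 + r)
t = 0.693147 / 0.044687
t = 15.51

t = ln(2) / ln(1 + r) = 15.51 years


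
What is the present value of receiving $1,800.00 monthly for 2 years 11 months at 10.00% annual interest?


Present value of an ordinary annuity: PV = PMT × (1 − (1 + r)^(−n)) / r
Monthly rate r = 0.1/12 ≈ 0.00833333, n = 35
PV = $1,800.00 × (1 − (1 + 0.1/12)^(−35)) / (0.1/12)
PV = $1,800.00 × 30.249496
PV = $54,449.09

PV = PMT × (1-(1+r)^(-n))/r = $54,449.09


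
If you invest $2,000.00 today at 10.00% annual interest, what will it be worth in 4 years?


Future value formula: FV = PV × (1 + r)^t
FV = $2,000.00 × (1 + 0.1)^4
FV = $2,000.00 × 1.464100
FV = $2,928.20

FV = PV × (1 + r)^t = $2,928.20


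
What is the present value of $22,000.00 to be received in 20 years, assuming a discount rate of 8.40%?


Present value formula: PV = FV / (1 + r)^t
PV = $22,000.00 / (1 + 0.084)^20
PV = $22,000.00 / 5.018635
PV = $4,383.66

PV = FV / (1 + r)^t = $4,383.66


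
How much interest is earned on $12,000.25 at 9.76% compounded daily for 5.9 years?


Compound interest earned = final amount − principal.
A = P(1 + r/n)^(nt) = $12,000.25 × (1 + 0.0976/365)^(365 × 5.9) = $21,342.29
Interest = A − P = $21,342.29 − $12,000.25 = $9,342.04

Interest = A - P = $9,342.04


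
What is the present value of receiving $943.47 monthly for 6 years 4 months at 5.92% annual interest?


Present value of an ordinary annuity: PV = PMT × (1 − (1 + r)^(−n)) / r
Monthly rate r = 0.0592/12 ≈ 0.00493333, n = 76
PV = $943.47 × (1 − (1 + 0.0592/12)^(−76)) / (0.0592/12)
PV = $943.47 × 63.2495309
PV = $59,674.03

PV = PMT × (1-(1+r)^(-n))/r = $59,674.03


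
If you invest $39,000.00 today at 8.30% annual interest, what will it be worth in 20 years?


Future value formula: FV = PV × (1 + r)^t
FV = $39,000.00 × (1 + 0.083)^20
FV = $39,000.00 × 4.9268476
FV = $192,147.06

FV = PV × (1 + r)^t = $192,147.06


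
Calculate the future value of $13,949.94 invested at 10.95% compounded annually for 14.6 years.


Compound interest formula: A = P(1 + r/n)^(nt)
A = $13,949.94 × (1 + 0.1095/1)^(1 × 14.6)
Growth factor: (1 + 0.1095/1)^14.6 = 4.5588854
A = $13,949.94 × 4.5588854
A = $63,596.18

A = P(1 + r/n)^(nt) = $63,596.18


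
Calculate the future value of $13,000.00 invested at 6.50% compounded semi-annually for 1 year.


Compound interest formula: A = P(1 + r/n)^(nt)
A = $13,000.00 × (1 + 0.065/2)^(2 × 1)
Growth factor: (1 + 0.065/2)^2 = 1.066056
A = $13,000.00 × 1.066056
A = $13,858.73

A = P(1 + r/n)^(nt) = $13,858.73


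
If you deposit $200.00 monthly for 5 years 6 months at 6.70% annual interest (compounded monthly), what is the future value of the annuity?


Future value of an ordinary annuity: FV = PMT × ((1 + r)^n − 1) / r
Monthly rate r = 0.067/12 ≈ 0.00558333, n = 66
FV = $200.00 × ((1 + 0.067/12)^66 − 1) / (0.067/12)
FV = $200.00 × 79.537400
FV = $15,907.48

FV = PMT × ((1+r)^n - 1)/r = $15,907.48


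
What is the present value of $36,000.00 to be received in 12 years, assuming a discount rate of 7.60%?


Present value formula: PV = FV / (1 + r)^t
PV = $36,000.00 / (1 + 0.076)^12
PV = $36,000.00 / 2.408503
PV = $14,947.04

PV = FV / (1 + r)^t = $14,947.04


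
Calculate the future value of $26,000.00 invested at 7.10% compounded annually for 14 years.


Compound interest formula: A = P(1 + r/n)^(nt)
A = $26,000.00 × (1 + 0.071/1)^(1 × 14)
Growth factor: (1 + 0.071/1)^14 = 2.6124777
A = $26,000.00 × 2.6124777
A = $67,924.42

A = P(1 + r/n)^(nt) = $67,924.42


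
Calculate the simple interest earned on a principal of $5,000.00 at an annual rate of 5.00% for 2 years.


Simple interest formula: I = P × r × t
I = $5,000.00 × 0.05 × 2
I = $500.00

I = P × r × t = $500.00


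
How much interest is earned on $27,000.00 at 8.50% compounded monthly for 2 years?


Compound interest earned = final amount − principal.
A = P(1 + r/n)^(nt) = $27,000.00 × (1 + 0.085/12)^(12 × 2) = $31,984.06
Interest = A − P = $31,984.06 − $27,000.00 = $4,984.06

Interest = A - P = $4,984.06


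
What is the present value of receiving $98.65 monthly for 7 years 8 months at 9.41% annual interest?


Present value of an ordinary annuity: PV = PMT × (1 − (1 + r)^(−n)) / r
Monthly rate r = 0.0941/12 ≈ 0.00784167, n = 92
PV = $98.65 × (1 − (1 + 0.0941/12)^(−92)) / (0.0941/12)
PV = $98.65 × 65.365604
PV = $6,448.32

PV = PMT × (1-(1+r)^(-n))/r = $6,448.32


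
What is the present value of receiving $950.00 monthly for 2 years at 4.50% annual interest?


Present value of an ordinary annuity: PV = PMT × (1 − (1 + r)^(−n)) / r
Monthly rate r = 0.045/12 = 0.00375, n = 24
PV = $950.00 × (1 − (1 + 0.045/12)^(−24)) / (0.045/12)
PV = $950.00 × 22.910656
PV = $21,765.12

PV = PMT × (1-(1+r)^(-n))/r = $21,765.12


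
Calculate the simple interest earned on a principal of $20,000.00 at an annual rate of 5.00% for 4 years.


Simple interest formula: I = P × r × t
I = $20,000.00 × 0.05 × 4
I = $4,000.00

I = P × r × t = $4,000.00


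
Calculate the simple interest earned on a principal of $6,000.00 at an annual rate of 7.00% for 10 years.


Simple interest formula: I = P × r × t
I = $6,000.00 × 0.07 × 10
I = $4,200.00

I = P × r × t = $4,200.00


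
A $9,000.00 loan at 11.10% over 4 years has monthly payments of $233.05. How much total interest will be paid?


Total paid over the life of the loan = PMT × n.
Total paid = $233.05 × 48 = $11,186.40
Total interest = total paid − principal = $11,186.40 − $9,000.00 = $2,186.40

Total interest = (PMT × n) - PV = $2,186.40


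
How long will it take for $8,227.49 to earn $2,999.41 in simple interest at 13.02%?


Rearrange the simple interest formula for t:
I = P × r × t  ⇒  t = I / (P × r)
t = $2,999.41 / ($8,227.49 × 0.1302)
t = 2.8

t = I/(P×r) = 2.8 years


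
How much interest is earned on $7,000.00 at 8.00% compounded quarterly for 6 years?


Compound interest earned = final amount − principal.
A = P(1 + r/n)^(nt) = $7,000.00 × (1 + 0.08/4)^(4 × 6) = $11,259.06
Interest = A − P = $11,259.06 − $7,000.00 = $4,259.06

Interest = A - P = $4,259.06


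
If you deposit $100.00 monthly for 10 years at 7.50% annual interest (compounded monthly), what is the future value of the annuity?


Future value of an ordinary annuity: FV = PMT × ((1 + r)^n − 1) / r
Monthly rate r = 0.075/12 = 0.00625, n = 120
FV = $100.00 × ((1 + 0.075/12)^120 − 1) / (0.075/12)
FV = $100.00 × 177.930342
FV = $17,793.03

FV = PMT × ((1+r)^n - 1)/r = $17,793.03


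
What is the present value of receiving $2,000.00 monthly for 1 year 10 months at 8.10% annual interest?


Present value of an ordinary annuity: PV = PMT × (1 − (1 + r)^(−n)) / r
Monthly rate r = 0.081/12 = 0.00675, n = 22
PV = $2,000.00 × (1 − (1 + 0.081/12)^(−22)) / (0.081/12)
PV = $2,000.00 × 20.380711
PV = $40,761.42

PV = PMT × (1-(1+r)^(-n))/r = $40,761.42


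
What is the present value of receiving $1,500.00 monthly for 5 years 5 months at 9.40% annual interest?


Present value of an ordinary annuity: PV = PMT × (1 − (1 + r)^(−n)) / r
Monthly rate r = 0.094/12 ≈ 0.00783333, n = 65
PV = $1,500.00 × (1 − (1 + 0.094/12)^(−65)) / (0.094/12)
PV = $1,500.00 × 50.784295
PV = $76,176.44

PV = PMT × (1-(1+r)^(-n))/r = $76,176.44


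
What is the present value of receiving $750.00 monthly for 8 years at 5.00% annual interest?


Present value of an ordinary annuity: PV = PMT × (1 − (1 + r)^(−n)) / r
Monthly rate r = 0.05/12 ≈ 0.00416667, n = 96
PV = $750.00 × (1 − (1 + 0.05/12)^(−96)) / (0.05/12)
PV = $750.00 × 78.989441
PV = $59,242.08

PV = PMT × (1-(1+r)^(-n))/r = $59,242.08


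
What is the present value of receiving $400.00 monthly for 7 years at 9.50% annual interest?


Present value of an ordinary annuity: PV = PMT × (1 − (1 + r)^(−n)) / r
Monthly rate r = 0.095/12 ≈ 0.00791667, n = 84
PV = $400.00 × (1 − (1 + 0.095/12)^(−84)) / (0.095/12)
PV = $400.00 × 61.184601
PV = $24,473.84

PV = PMT × (1-(1+r)^(-n))/r = $24,473.84


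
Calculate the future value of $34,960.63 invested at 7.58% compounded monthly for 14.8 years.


Compound interest formula: A = P(1 + r/n)^(nt)
A = $34,960.63 × (1 + 0.0758/12)^(12 × 14.8)
Growth factor: (1 + 0.0758/12)^177.6 = 3.0596842
A = $34,960.63 × 3.0596842
A = $106,968.49

A = P(1 + r/n)^(nt) = $106,968.49


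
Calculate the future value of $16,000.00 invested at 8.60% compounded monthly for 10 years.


Compound interest formula: A = P(1 + r/n)^(nt)
A = $16,000.00 × (1 + 0.086/12)^(12 × 10)
Growth factor: (1 + 0.086/12)^120 = 2.355924
A = $16,000.00 × 2.355924
A = $37,694.78

A = P(1 + r/n)^(nt) = $37,694.78


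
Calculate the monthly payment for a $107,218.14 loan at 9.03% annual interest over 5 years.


Loan payment formula: PMT = PV × r / (1 − (1 + r)^(−n))
Monthly rate r = 0.0903/12 = 0.007525, n = 60 months
Denominator: 1 − (1 + 0.0903/12)^(−60) = 0.3622505
PMT = $107,218.14 × (0.0903/12) / 0.3622505
PMT = $2,227.23 per month

PMT = PV × r / (1-(1+r)^(-n)) = $2,227.23/month


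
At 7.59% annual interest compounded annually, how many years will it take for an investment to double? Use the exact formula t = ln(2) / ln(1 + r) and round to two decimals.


Doubling condition: (1 + r)^t = 2
Take ln of both sides: t × ln(1 + r) = ln(2)
t = ln(2) / ln(1 + r)
t = 0.693147 / 0.073158
t = 9.47

t = ln(2) / ln(1 + r) = 9.47 years


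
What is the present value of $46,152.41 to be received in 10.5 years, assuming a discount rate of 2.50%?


Present value formula: PV = FV / (1 + r)^t
PV = $46,152.41 / (1 + 0.025)^10.5
PV = $46,152.41 / 1.2959868
PV = $35,611.79

PV = FV / (1 + r)^t = $35,611.79


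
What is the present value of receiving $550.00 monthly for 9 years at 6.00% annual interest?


Present value of an ordinary annuity: PV = PMT × (1 − (1 + r)^(−n)) / r
Monthly rate r = 0.06/12 = 0.005, n = 108
PV = $550.00 × (1 − (1 + 0.06/12)^(−108)) / (0.06/12)
PV = $550.00 × 83.293424
PV = $45,811.38

PV = PMT × (1-(1+r)^(-n))/r = $45,811.38


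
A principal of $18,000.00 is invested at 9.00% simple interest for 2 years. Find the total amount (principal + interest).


Total amount formula: A = P(1 + rt) = P + P·r·t
Interest: I = P × r × t = $18,000.00 × 0.09 × 2 = $3,240.00
A = P + I = $18,000.00 + $3,240.00 = $21,240.00

A = P + I = P(1 + rt) = $21,240.00


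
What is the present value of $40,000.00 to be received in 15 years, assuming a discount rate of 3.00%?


Present value formula: PV = FV / (1 + r)^t
PV = $40,000.00 / (1 + 0.03)^15
PV = $40,000.00 / 1.557967
PV = $25,674.48

PV = FV / (1 + r)^t = $25,674.48


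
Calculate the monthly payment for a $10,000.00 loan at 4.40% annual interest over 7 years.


Loan payment formula: PMT = PV × r / (1 − (1 + r)^(−n))
Monthly rate r = 0.044/12 ≈ 0.00366667, n = 84 months
Denominator: 1 − (1 + 0.044/12)^(−84) = 0.264671
PMT = $10,000.00 × (0.044/12) / 0.264671
PMT = $138.54 per month

PMT = PV × r / (1-(1+r)^(-n)) = $138.54/month


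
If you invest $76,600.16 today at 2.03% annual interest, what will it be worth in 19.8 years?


Future value formula: FV = PV × (1 + r)^t
FV = $76,600.16 × (1 + 0.0203)^19.8
FV = $76,600.16 × 1.488717
FV = $114,035.96

FV = PV × (1 + r)^t = $114,035.96


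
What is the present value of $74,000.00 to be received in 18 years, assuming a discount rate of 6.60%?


Present value formula: PV = FV / (1 + r)^t
PV = $74,000.00 / (1 + 0.066)^18
PV = $74,000.00 / 3.159582
PV = $23,420.82

PV = FV / (1 + r)^t = $23,420.82


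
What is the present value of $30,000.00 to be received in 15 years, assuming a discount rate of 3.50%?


Present value formula: PV = FV / (1 + r)^t
PV = $30,000.00 / (1 + 0.035)^15
PV = $30,000.00 / 1.675349
PV = $17,906.72

PV = FV / (1 + r)^t = $17,906.72


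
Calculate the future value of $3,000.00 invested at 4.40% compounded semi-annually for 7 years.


Compound interest formula: A = P(1 + r/n)^(nt)
A = $3,000.00 × (1 + 0.044/2)^(2 × 7)
Growth factor: (1 + 0.044/2)^14 = 1.35616503
A = $3,000.00 × 1.35616503
A = $4,068.50

A = P(1 + r/n)^(nt) = $4,068.50


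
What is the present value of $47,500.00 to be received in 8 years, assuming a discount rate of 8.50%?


Present value formula: PV = FV / (1 + r)^t
PV = $47,500.00 / (1 + 0.085)^8
PV = $47,500.00 / 1.920604
PV = $24,731.80

PV = FV / (1 + r)^t = $24,731.80


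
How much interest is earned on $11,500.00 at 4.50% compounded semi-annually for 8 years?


Compound interest earned = final amount − principal.
A = P(1 + r/n)^(nt) = $11,500.00 × (1 + 0.045/2)^(2 × 8) = $16,417.65
Interest = A − P = $16,417.65 − $11,500.00 = $4,917.65

Interest = A - P = $4,917.65


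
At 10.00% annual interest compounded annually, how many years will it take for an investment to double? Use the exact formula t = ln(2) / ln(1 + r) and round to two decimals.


Doubling condition: (1 + r)^t = 2
Take ln of both sides: t × ln(1 + r) = ln(2)
t = ln(2) / ln(1 + r)
t = 0.693147 / 0.095310
t = 7.27

t = ln(2) / ln(1 + r) = 7.27 years


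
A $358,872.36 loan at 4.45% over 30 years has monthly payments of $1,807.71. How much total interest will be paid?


Total paid over the life of the loan = PMT × n.
Total paid = $1,807.71 × 360 = $650,775.60
Total interest = total paid − principal = $650,775.60 − $358,872.36 = $291,903.24

Total interest = (PMT × n) - PV = $291,903.24


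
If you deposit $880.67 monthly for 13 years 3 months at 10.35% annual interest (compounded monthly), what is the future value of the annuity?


Future value of an ordinary annuity: FV = PMT × ((1 + r)^n − 1) / r
Monthly rate r = 0.1035/12 = 0.008625, n = 159
FV = $880.67 × ((1 + 0.1035/12)^159 − 1) / (0.1035/12)
FV = $880.67 × 338.279509
FV = $297,912.62

FV = PMT × ((1+r)^n - 1)/r = $297,912.62


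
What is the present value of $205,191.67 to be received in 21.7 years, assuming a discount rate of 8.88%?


Present value formula: PV = FV / (1 + r)^t
PV = $205,191.67 / (1 + 0.0888)^21.7
PV = $205,191.67 / 6.335400
PV = $32,388.12

PV = FV / (1 + r)^t = $32,388.12


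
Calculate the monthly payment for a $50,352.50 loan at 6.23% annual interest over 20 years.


Loan payment formula: PMT = PV × r / (1 − (1 + r)^(−n))
Monthly rate r = 0.0623/12 ≈ 0.00519167, n = 240 months
Denominator: 1 − (1 + 0.0623/12)^(−240) = 0.711418
PMT = $50,352.50 × (0.0623/12) / 0.711418
PMT = $367.45 per month

PMT = PV × r / (1-(1+r)^(-n)) = $367.45/month


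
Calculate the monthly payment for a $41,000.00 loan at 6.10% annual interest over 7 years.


Loan payment formula: PMT = PV × r / (1 − (1 + r)^(−n))
Monthly rate r = 0.061/12 ≈ 0.00508333, n = 84 months
Denominator: 1 − (1 + 0.061/12)^(−84) = 0.346830
PMT = $41,000.00 × (0.061/12) / 0.346830
PMT = $600.92 per month

PMT = PV × r / (1-(1+r)^(-n)) = $600.92/month


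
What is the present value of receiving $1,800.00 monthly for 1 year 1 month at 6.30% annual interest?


Present value of an ordinary annuity: PV = PMT × (1 − (1 + r)^(−n)) / r
Monthly rate r = 0.063/12 = 0.00525, n = 13
PV = $1,800.00 × (1 − (1 + 0.063/12)^(−13)) / (0.063/12)
PV = $1,800.00 × 12.534532
PV = $22,562.16

PV = PMT × (1-(1+r)^(-n))/r = $22,562.16


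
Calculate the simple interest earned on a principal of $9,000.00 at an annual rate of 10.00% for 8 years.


Simple interest formula: I = P × r × t
I = $9,000.00 × 0.1 × 8
I = $7,200.00

I = P × r × t = $7,200.00


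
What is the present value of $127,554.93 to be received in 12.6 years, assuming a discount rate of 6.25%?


Present value formula: PV = FV / (1 + r)^t
PV = $127,554.93 / (1 + 0.0625)^12.6
PV = $127,554.93 / 2.146568
PV = $59,422.73

PV = FV / (1 + r)^t = $59,422.73


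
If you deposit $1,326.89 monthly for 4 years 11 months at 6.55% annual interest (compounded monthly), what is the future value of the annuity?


Future value of an ordinary annuity: FV = PMT × ((1 + r)^n − 1) / r
Monthly rate r = 0.0655/12 ≈ 0.00545833, n = 59
FV = $1,326.89 × ((1 + 0.0655/12)^59 − 1) / (0.0655/12)
FV = $1,326.89 × 69.386447
FV = $92,068.18

FV = PMT × ((1+r)^n - 1)/r = $92,068.18


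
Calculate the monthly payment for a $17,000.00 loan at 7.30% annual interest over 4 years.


Loan payment formula: PMT = PV × r / (1 − (1 + r)^(−n))
Monthly rate r = 0.073/12 ≈ 0.00608333, n = 48 months
Denominator: 1 − (1 + 0.073/12)^(−48) = 0.252571
PMT = $17,000.00 × (0.073/12) / 0.252571
PMT = $409.46 per month

PMT = PV × r / (1-(1+r)^(-n)) = $409.46/month


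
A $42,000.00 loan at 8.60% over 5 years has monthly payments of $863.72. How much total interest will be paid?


Total paid over the life of the loan = PMT × n.
Total paid = $863.72 × 60 = $51,823.20
Total interest = total paid − principal = $51,823.20 − $42,000.00 = $9,823.20

Total interest = (PMT × n) - PV = $9,823.20


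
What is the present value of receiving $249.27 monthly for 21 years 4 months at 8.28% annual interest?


Present value of an ordinary annuity: PV = PMT × (1 − (1 + r)^(−n)) / r
Monthly rate r = 0.0828/12 = 0.0069, n = 256
PV = $249.27 × (1 − (1 + 0.0828/12)^(−256)) / (0.0828/12)
PV = $249.27 × 120.001820
PV = $29,912.85

PV = PMT × (1-(1+r)^(-n))/r = $29,912.85


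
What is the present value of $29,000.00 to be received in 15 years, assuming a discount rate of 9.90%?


Present value formula: PV = FV / (1 + r)^t
PV = $29,000.00 / (1 + 0.099)^15
PV = $29,000.00 / 4.120647
PV = $7,037.73

PV = FV / (1 + r)^t = $7,037.73


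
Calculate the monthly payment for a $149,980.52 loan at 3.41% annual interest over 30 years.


Loan payment formula: PMT = PV × r / (1 − (1 + r)^(−n))
Monthly rate r = 0.0341/12 ≈ 0.00284167, n = 360 months
Denominator: 1 − (1 + 0.0341/12)^(−360) = 0.639963
PMT = $149,980.52 × (0.0341/12) / 0.639963
PMT = $665.97 per month

PMT = PV × r / (1-(1+r)^(-n)) = $665.97/month


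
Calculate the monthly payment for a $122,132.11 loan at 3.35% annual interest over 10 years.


Loan payment formula: PMT = PV × r / (1 − (1 + r)^(−n))
Monthly rate r = 0.0335/12 ≈ 0.00279167, n = 120 months
Denominator: 1 − (1 + 0.0335/12)^(−120) = 0.284328
PMT = $122,132.11 × (0.0335/12) / 0.284328
PMT = $1,199.15 per month

PMT = PV × r / (1-(1+r)^(-n)) = $1,199.15/month


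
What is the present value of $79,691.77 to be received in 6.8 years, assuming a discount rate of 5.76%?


Present value formula: PV = FV / (1 + r)^t
PV = $79,691.77 / (1 + 0.0576)^6.8
PV = $79,691.77 / 1.4634767
PV = $54,453.73

PV = FV / (1 + r)^t = $54,453.73


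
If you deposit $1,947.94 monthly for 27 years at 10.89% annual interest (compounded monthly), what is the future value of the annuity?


Future value of an ordinary annuity: FV = PMT × ((1 + r)^n − 1) / r
Monthly rate r = 0.1089/12 = 0.009075, n = 324
FV = $1,947.94 × ((1 + 0.1089/12)^324 − 1) / (0.1089/12)
FV = $1,947.94 × 1947.355569
FV = $3,793,331.81

FV = PMT × ((1+r)^n - 1)/r = $3,793,331.81


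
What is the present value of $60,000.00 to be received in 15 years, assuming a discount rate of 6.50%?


Present value formula: PV = FV / (1 + r)^t
PV = $60,000.00 / (1 + 0.065)^15
PV = $60,000.00 / 2.571841
PV = $23,329.59

PV = FV / (1 + r)^t = $23,329.59


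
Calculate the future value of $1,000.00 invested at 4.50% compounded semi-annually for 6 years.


Compound interest formula: A = P(1 + r/n)^(nt)
A = $1,000.00 × (1 + 0.045/2)^(2 × 6)
Growth factor: (1 + 0.045/2)^12 = 1.306050
A = $1,000.00 × 1.306050
A = $1,306.05

A = P(1 + r/n)^(nt) = $1,306.05


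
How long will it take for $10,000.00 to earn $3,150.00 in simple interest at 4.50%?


Rearrange the simple interest formula for t:
I = P × r × t  ⇒  t = I / (P × r)
t = $3,150.00 / ($10,000.00 × 0.045)
t = 7

t = I/(P×r) = 7 years


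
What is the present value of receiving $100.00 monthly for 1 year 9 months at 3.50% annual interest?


Present value of an ordinary annuity: PV = PMT × (1 − (1 + r)^(−n)) / r
Monthly rate r = 0.035/12 ≈ 0.00291667, n = 21
PV = $100.00 × (1 − (1 + 0.035/12)^(−21)) / (0.035/12)
PV = $100.00 × 20.341056
PV = $2,034.11

PV = PMT × (1-(1+r)^(-n))/r = $2,034.11


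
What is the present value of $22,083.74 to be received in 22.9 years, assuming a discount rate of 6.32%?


Present value formula: PV = FV / (1 + r)^t
PV = $22,083.74 / (1 + 0.0632)^22.9
PV = $22,083.74 / 4.068954
PV = $5,427.38

PV = FV / (1 + r)^t = $5,427.38


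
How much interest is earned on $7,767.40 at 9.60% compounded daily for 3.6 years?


Compound interest earned = final amount − principal.
A = P(1 + r/n)^(nt) = $7,767.40 × (1 + 0.096/365)^(365 × 3.6) = $10,973.57
Interest = A − P = $10,973.57 − $7,767.40 = $3,206.17

Interest = A - P = $3,206.17


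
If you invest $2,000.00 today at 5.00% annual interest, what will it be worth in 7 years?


Future value formula: FV = PV × (1 + r)^t
FV = $2,000.00 × (1 + 0.05)^7
FV = $2,000.00 × 1.407100
FV = $2,814.20

FV = PV × (1 + r)^t = $2,814.20


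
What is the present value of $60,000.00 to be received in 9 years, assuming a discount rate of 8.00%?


Present value formula: PV = FV / (1 + r)^t
PV = $60,000.00 / (1 + 0.08)^9
PV = $60,000.00 / 1.9990046
PV = $30,014.94

PV = FV / (1 + r)^t = $30,014.94


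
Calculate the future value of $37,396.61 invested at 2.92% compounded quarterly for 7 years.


Compound interest formula: A = P(1 + r/n)^(nt)
A = $37,396.61 × (1 + 0.0292/4)^(4 × 7)
Growth factor: (1 + 0.0292/4)^28 = 1.2258783
A = $37,396.61 × 1.2258783
A = $45,843.69

A = P(1 + r/n)^(nt) = $45,843.69


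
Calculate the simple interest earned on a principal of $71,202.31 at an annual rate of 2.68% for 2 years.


Simple interest formula: I = P × r × t
I = $71,202.31 × 0.0268 × 2
I = $3,816.44

I = P × r × t = $3,816.44


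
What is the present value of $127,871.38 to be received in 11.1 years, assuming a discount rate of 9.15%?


Present value formula: PV = FV / (1 + r)^t
PV = $127,871.38 / (1 + 0.0915)^11.1
PV = $127,871.38 / 2.642795
PV = $48,384.90

PV = FV / (1 + r)^t = $48,384.90
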